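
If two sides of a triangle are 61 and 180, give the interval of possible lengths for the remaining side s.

By the triangle inequality, s must be less than 61 + 180 = 241 and greater than |61 − 180| = 119.

119 < s < 241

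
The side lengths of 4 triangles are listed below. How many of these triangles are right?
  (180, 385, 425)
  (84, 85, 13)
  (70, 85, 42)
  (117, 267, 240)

3

(180,385,425): 180²+385² = 180625 = 425² → right
(84,85,13): 13²+84² = 7225 = 85² → right
(70,85,42): 42²+70² = 6664 < 7225 = 85² → obtuse
(117,267,240): 117²+240² = 71289 = 267² → right
3 of the 4 are right.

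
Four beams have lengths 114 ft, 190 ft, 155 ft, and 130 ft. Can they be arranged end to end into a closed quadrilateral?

Yes

A quadrilateral exists iff every side is shorter than the sum of the others — equivalently, the longest side is less than the sum of the rest.
Longest side 190 < 399 (sum of the remaining 3), so yes.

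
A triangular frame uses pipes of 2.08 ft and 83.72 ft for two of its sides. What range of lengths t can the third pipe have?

By the triangle inequality, t must be less than 2.08 + 83.72 = 85.80 and greater than |2.08 − 83.72| = 81.64.

81.64 < t < 85.80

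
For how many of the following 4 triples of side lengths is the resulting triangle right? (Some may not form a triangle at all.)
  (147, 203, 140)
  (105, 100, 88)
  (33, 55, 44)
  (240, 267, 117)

3

(147,203,140): 140²+147² = 41209 = 203² → right
(105,100,88): 88²+100² = 17744 > 11025 = 105² → acute
(33,55,44): 33²+44² = 3025 = 55² → right
(240,267,117): 117²+240² = 71289 = 267² → right
3 of the 4 are right.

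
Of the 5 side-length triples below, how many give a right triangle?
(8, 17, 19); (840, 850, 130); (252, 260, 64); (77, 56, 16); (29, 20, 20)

2

(8,17,19): 8²+17² = 353 < 361 = 19² → obtuse
(840,850,130): 130²+840² = 722500 = 850² → right
(252,260,64): 64²+252² = 67600 = 260² → right
(77,56,16): 16+56 ≤ 77, not a triangle
(29,20,20): 20²+20² = 800 < 841 = 29² → obtuse
2 of the 5 are right.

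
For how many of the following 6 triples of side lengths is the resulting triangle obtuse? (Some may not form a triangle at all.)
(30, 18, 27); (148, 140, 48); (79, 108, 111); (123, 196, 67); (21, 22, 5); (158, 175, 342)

1

(30,18,27): 18²+27² = 1053 > 900 = 30² → acute
(148,140,48): 48²+140² = 21904 = 148² → right
(79,108,111): 79²+108² = 17905 > 12321 = 111² → acute
(123,196,67): 67+123 ≤ 196, not a triangle
(21,22,5): 5²+21² = 466 < 484 = 22² → obtuse
(158,175,342): 158+175 ≤ 342, not a triangle
1 of the 6 is obtuse.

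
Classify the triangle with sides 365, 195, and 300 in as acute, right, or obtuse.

Compare the square of the longest side to the sum of squares of the other two: 195² + 300² = 128025 < 133225 = 365².

obtuse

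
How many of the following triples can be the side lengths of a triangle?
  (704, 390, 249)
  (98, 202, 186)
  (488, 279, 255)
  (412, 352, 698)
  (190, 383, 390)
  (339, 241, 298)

5

(249,390,704): 249+390 ≤ 704 → not valid
(98,186,202): 98+186 > 202 → valid
(255,279,488): 255+279 > 488 → valid
(352,412,698): 352+412 > 698 → valid
(190,383,390): 190+383 > 390 → valid
(241,298,339): 241+298 > 339 → valid
5 of the 6 triples form a triangle.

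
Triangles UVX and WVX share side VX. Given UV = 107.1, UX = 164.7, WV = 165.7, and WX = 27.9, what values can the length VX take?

137.8 < VX < 193.6

From triangle UVX: |107.1 − 164.7| < VX < 107.1 + 164.7, i.e. 57.6 < VX < 271.8.
From triangle WVX: 137.8 < VX < 193.6.
Both must hold, so VX lies in the intersection.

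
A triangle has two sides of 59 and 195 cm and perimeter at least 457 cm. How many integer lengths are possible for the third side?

51

Triangle inequality: 136 < x < 254. Perimeter ≥ 457 gives x ≥ 457 − 59 − 195 = 203.
So 203 ≤ x < 254; integers 203 through 253: 51 values.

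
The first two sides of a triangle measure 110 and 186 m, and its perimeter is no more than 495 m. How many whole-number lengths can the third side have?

123

Triangle inequality: 76 < x < 296. Perimeter ≤ 495 gives x ≤ 495 − 110 − 186 = 199.
So 76 < x ≤ 199; integers 77 through 199: 123 values.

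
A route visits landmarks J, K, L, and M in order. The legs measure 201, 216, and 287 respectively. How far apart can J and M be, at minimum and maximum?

The maximum is all hops collinear in one direction: 201 + 216 + 287 = 704.
The longest hop is 287; the others sum to 417. Since 287 ≤ 417, the path can fold back on itself completely, so the minimum distance is 0.

0 ≤ JM ≤ 704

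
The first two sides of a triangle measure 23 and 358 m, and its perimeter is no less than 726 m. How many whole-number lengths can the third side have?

Triangle inequality: 335 < x < 381. Perimeter ≥ 726 gives x ≥ 726 − 23 − 358 = 345.
So 345 ≤ x < 381; integers 345 through 380: 36 values.

36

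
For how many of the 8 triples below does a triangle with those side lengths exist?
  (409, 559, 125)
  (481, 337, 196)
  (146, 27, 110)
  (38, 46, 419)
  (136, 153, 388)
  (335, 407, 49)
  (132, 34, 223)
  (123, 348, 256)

2

(125,409,559): 125+409 ≤ 559 → not valid
(196,337,481): 196+337 > 481 → valid
(27,110,146): 27+110 ≤ 146 → not valid
(38,46,419): 38+46 ≤ 419 → not valid
(136,153,388): 136+153 ≤ 388 → not valid
(49,335,407): 49+335 ≤ 407 → not valid
(34,132,223): 34+132 ≤ 223 → not valid
(123,256,348): 123+256 > 348 → valid
2 of the 8 triples form a triangle.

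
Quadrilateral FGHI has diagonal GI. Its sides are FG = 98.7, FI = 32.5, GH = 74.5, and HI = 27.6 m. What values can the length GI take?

From triangle FGI: |98.7 − 32.5| < GI < 98.7 + 32.5, i.e. 66.2 < GI < 131.2.
From triangle HGI: 46.9 < GI < 102.1.
Both must hold, so GI lies in the intersection.

66.2 < GI < 102.1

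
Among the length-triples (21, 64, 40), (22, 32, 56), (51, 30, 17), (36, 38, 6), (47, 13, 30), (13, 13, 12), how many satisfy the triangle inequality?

2

(21,40,64): 21+40 ≤ 64 → not valid
(22,32,56): 22+32 ≤ 56 → not valid
(17,30,51): 17+30 ≤ 51 → not valid
(6,36,38): 6+36 > 38 → valid
(13,30,47): 13+30 ≤ 47 → not valid
(12,13,13): 12+13 > 13 → valid
2 of the 6 triples form a triangle.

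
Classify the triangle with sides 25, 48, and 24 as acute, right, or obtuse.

Compare the square of the longest side to the sum of squares of the other two: 24² + 25² = 1201 < 2304 = 48².

obtuse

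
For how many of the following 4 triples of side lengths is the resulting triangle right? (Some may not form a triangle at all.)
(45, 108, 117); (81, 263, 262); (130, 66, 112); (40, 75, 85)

3

(45,108,117): 45²+108² = 13689 = 117² → right
(81,263,262): 81²+262² = 75205 > 69169 = 263² → acute
(130,66,112): 66²+112² = 16900 = 130² → right
(40,75,85): 40²+75² = 7225 = 85² → right
3 of the 4 are right.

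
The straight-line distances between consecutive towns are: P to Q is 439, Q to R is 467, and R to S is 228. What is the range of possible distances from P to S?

0 ≤ PS ≤ 1134

The maximum is all hops collinear in one direction: 439 + 467 + 228 = 1134.
The longest hop is 467; the others sum to 667. Since 467 ≤ 667, the path can fold back on itself completely, so the minimum distance is 0.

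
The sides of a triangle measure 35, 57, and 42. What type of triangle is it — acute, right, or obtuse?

Compare the square of the longest side to the sum of squares of the other two: 35² + 42² = 2989 < 3249 = 57².

obtuse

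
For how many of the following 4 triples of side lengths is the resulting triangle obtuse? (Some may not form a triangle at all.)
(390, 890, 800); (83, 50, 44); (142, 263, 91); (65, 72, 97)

(390,890,800): 390²+800² = 792100 = 890² → right
(83,50,44): 44²+50² = 4436 < 6889 = 83² → obtuse
(142,263,91): 91+142 ≤ 263, not a triangle
(65,72,97): 65²+72² = 9409 = 97² → right
1 of the 4 is obtuse.

1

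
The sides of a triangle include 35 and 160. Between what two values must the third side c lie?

By the triangle inequality, c must be less than 35 + 160 = 195 and greater than |35 − 160| = 125.

125 < c < 195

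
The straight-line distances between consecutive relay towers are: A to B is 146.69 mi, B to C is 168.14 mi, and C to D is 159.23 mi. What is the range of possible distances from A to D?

0 ≤ AD ≤ 474.06 mi

The maximum is all hops collinear in one direction: 146.69 + 168.14 + 159.23 = 474.06.
The longest hop is 168.14; the others sum to 305.92. Since 168.14 ≤ 305.92, the path can fold back on itself completely, so the minimum distance is 0.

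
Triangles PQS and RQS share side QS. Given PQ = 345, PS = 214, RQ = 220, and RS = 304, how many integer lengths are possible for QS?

392

From triangle PQS: 131 < QS < 559.
From triangle RQS: 84 < QS < 524.
Intersection: 131 < QS < 524, so integers 132 through 523: 392 values.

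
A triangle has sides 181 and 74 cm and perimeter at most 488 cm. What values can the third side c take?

107 < c ≤ 233

Triangle inequality alone gives 107 < c < 255.
The perimeter condition gives c ≤ 488 − 181 − 74 = 233.
Intersecting the two: 107 < c ≤ 233.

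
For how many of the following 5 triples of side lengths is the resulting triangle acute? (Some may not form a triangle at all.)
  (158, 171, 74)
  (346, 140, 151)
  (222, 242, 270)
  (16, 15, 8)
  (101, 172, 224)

(158,171,74): 74²+158² = 30440 > 29241 = 171² → acute
(346,140,151): 140+151 ≤ 346, not a triangle
(222,242,270): 222²+242² = 107848 > 72900 = 270² → acute
(16,15,8): 8²+15² = 289 > 256 = 16² → acute
(101,172,224): 101²+172² = 39785 < 50176 = 224² → obtuse
3 of the 5 are acute.

3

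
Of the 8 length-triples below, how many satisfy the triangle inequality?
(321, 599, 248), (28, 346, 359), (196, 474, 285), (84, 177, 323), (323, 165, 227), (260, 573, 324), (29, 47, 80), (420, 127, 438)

(248,321,599): 248+321 ≤ 599 → not valid
(28,346,359): 28+346 > 359 → valid
(196,285,474): 196+285 > 474 → valid
(84,177,323): 84+177 ≤ 323 → not valid
(165,227,323): 165+227 > 323 → valid
(260,324,573): 260+324 > 573 → valid
(29,47,80): 29+47 ≤ 80 → not valid
(127,420,438): 127+420 > 438 → valid
5 of the 8 triples form a triangle.

5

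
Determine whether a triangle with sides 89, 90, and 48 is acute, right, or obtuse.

acute

Compare the square of the longest side to the sum of squares of the other two: 48² + 89² = 10225 > 8100 = 90².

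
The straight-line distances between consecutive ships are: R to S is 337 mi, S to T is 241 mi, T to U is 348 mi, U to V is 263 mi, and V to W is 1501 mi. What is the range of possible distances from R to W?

The maximum is all hops collinear in one direction: 337 + 241 + 348 + 263 + 1501 = 2690.
The longest hop is 1501; the others sum to 1189. Folding the others back against it leaves at least 1501 − 1189 = 312.

312 ≤ RW ≤ 2690 mi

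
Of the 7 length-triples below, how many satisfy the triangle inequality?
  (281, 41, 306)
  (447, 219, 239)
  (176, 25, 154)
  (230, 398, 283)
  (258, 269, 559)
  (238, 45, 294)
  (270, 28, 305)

(41,281,306): 41+281 > 306 → valid
(219,239,447): 219+239 > 447 → valid
(25,154,176): 25+154 > 176 → valid
(230,283,398): 230+283 > 398 → valid
(258,269,559): 258+269 ≤ 559 → not valid
(45,238,294): 45+238 ≤ 294 → not valid
(28,270,305): 28+270 ≤ 305 → not valid
4 of the 7 triples form a triangle.

4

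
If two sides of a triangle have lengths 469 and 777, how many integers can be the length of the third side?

937

The third side lies in the open interval (308, 1246).
Integers from 309 to 1245 inclusive: 1245 − 309 + 1 = 937.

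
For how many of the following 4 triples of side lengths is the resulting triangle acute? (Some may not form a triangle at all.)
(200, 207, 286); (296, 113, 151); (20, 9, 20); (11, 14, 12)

3

(200,207,286): 200²+207² = 82849 > 81796 = 286² → acute
(296,113,151): 113+151 ≤ 296, not a triangle
(20,9,20): 9²+20² = 481 > 400 = 20² → acute
(11,14,12): 11²+12² = 265 > 196 = 14² → acute
3 of the 4 are acute.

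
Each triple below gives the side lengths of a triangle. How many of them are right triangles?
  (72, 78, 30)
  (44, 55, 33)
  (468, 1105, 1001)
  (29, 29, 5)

3

(72,78,30): 30²+72² = 6084 = 78² → right
(44,55,33): 33²+44² = 3025 = 55² → right
(468,1105,1001): 468²+1001² = 1221025 = 1105² → right
(29,29,5): 5²+29² = 866 > 841 = 29² → acute
3 of the 4 are right.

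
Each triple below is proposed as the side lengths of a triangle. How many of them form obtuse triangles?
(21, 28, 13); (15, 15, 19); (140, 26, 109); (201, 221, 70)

2

(21,28,13): 13²+21² = 610 < 784 = 28² → obtuse
(15,15,19): 15²+15² = 450 > 361 = 19² → acute
(140,26,109): 26+109 ≤ 140, not a triangle
(201,221,70): 70²+201² = 45301 < 48841 = 221² → obtuse
2 of the 4 are obtuse.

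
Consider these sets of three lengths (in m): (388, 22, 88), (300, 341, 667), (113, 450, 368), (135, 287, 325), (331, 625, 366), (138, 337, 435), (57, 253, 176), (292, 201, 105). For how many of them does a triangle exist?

5

(22,88,388): 22+88 ≤ 388 → not valid
(300,341,667): 300+341 ≤ 667 → not valid
(113,368,450): 113+368 > 450 → valid
(135,287,325): 135+287 > 325 → valid
(331,366,625): 331+366 > 625 → valid
(138,337,435): 138+337 > 435 → valid
(57,176,253): 57+176 ≤ 253 → not valid
(105,201,292): 105+201 > 292 → valid
5 of the 8 triples form a triangle.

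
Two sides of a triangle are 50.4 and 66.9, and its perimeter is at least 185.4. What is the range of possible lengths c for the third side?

Triangle inequality alone gives 16.5 < c < 117.3.
The perimeter condition gives c ≥ 185.4 − 50.4 − 66.9 = 68.1.
Intersecting the two: 68.1 ≤ c < 117.3.

68.1 ≤ c < 117.3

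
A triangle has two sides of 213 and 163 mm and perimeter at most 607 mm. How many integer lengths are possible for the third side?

Triangle inequality: 50 < x < 376. Perimeter ≤ 607 gives x ≤ 607 − 213 − 163 = 231.
So 50 < x ≤ 231; integers 51 through 231: 181 values.

181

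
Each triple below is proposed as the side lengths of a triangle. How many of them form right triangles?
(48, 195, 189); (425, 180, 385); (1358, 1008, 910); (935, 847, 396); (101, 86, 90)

(48,195,189): 48²+189² = 38025 = 195² → right
(425,180,385): 180²+385² = 180625 = 425² → right
(1358,1008,910): 910²+1008² = 1844164 = 1358² → right
(935,847,396): 396²+847² = 874225 = 935² → right
(101,86,90): 86²+90² = 15496 > 10201 = 101² → acute
4 of the 5 are right.

4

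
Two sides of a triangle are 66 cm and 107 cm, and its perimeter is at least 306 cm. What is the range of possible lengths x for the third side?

Triangle inequality alone gives 41 < x < 173.
The perimeter condition gives x ≥ 306 − 66 − 107 = 133.
Intersecting the two: 133 ≤ x < 173.

133 ≤ x < 173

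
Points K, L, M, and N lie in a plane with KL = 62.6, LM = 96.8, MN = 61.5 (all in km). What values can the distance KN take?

0 ≤ KN ≤ 220.9 km

The maximum is all hops collinear in one direction: 62.6 + 96.8 + 61.5 = 220.9.
The longest hop is 96.8; the others sum to 124.1. Since 96.8 ≤ 124.1, the path can fold back on itself completely, so the minimum distance is 0.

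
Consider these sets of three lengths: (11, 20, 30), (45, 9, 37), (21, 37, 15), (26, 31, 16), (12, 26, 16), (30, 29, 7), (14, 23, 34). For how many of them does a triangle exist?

(11,20,30): 11+20 > 30 → valid
(9,37,45): 9+37 > 45 → valid
(15,21,37): 15+21 ≤ 37 → not valid
(16,26,31): 16+26 > 31 → valid
(12,16,26): 12+16 > 26 → valid
(7,29,30): 7+29 > 30 → valid
(14,23,34): 14+23 > 34 → valid
6 of the 7 triples form a triangle.

6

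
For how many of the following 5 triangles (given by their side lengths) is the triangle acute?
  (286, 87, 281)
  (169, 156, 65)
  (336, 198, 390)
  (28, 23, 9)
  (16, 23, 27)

(286,87,281): 87²+281² = 86530 > 81796 = 286² → acute
(169,156,65): 65²+156² = 28561 = 169² → right
(336,198,390): 198²+336² = 152100 = 390² → right
(28,23,9): 9²+23² = 610 < 784 = 28² → obtuse
(16,23,27): 16²+23² = 785 > 729 = 27² → acute
2 of the 5 are acute.

2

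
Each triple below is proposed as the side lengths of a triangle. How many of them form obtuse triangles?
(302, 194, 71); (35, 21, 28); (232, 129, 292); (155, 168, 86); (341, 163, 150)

1

(302,194,71): 71+194 ≤ 302, not a triangle
(35,21,28): 21²+28² = 1225 = 35² → right
(232,129,292): 129²+232² = 70465 < 85264 = 292² → obtuse
(155,168,86): 86²+155² = 31421 > 28224 = 168² → acute
(341,163,150): 150+163 ≤ 341, not a triangle
1 of the 5 is obtuse.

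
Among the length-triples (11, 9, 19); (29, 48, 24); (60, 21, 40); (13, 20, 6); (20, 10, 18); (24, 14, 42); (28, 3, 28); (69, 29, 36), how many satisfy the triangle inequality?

(9,11,19): 9+11 > 19 → valid
(24,29,48): 24+29 > 48 → valid
(21,40,60): 21+40 > 60 → valid
(6,13,20): 6+13 ≤ 20 → not valid
(10,18,20): 10+18 > 20 → valid
(14,24,42): 14+24 ≤ 42 → not valid
(3,28,28): 3+28 > 28 → valid
(29,36,69): 29+36 ≤ 69 → not valid
5 of the 8 triples form a triangle.

5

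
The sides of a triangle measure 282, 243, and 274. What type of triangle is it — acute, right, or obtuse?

Compare the square of the longest side to the sum of squares of the other two: 243² + 274² = 134125 > 79524 = 282².

acute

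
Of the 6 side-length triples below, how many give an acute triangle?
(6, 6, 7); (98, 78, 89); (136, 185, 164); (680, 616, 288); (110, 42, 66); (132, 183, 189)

(6,6,7): 6²+6² = 72 > 49 = 7² → acute
(98,78,89): 78²+89² = 14005 > 9604 = 98² → acute
(136,185,164): 136²+164² = 45392 > 34225 = 185² → acute
(680,616,288): 288²+616² = 462400 = 680² → right
(110,42,66): 42+66 ≤ 110, not a triangle
(132,183,189): 132²+183² = 50913 > 35721 = 189² → acute
4 of the 6 are acute.

4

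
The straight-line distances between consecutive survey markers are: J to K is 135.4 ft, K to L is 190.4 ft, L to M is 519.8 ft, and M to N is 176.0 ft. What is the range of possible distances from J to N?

The maximum is all hops collinear in one direction: 135.4 + 190.4 + 519.8 + 176.0 = 1021.6.
The longest hop is 519.8; the others sum to 501.8. Folding the others back against it leaves at least 519.8 − 501.8 = 18.0.

18.0 ≤ JN ≤ 1021.6 ft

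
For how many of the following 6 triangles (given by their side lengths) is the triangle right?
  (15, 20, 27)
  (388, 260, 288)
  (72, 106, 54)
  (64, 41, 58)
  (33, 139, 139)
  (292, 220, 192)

2

(15,20,27): 15²+20² = 625 < 729 = 27² → obtuse
(388,260,288): 260²+288² = 150544 = 388² → right
(72,106,54): 54²+72² = 8100 < 11236 = 106² → obtuse
(64,41,58): 41²+58² = 5045 > 4096 = 64² → acute
(33,139,139): 33²+139² = 20410 > 19321 = 139² → acute
(292,220,192): 192²+220² = 85264 = 292² → right
2 of the 6 are right.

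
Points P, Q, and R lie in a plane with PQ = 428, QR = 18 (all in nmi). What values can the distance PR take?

By the triangle inequality, |428 − 18| ≤ PR ≤ 428 + 18.

410 ≤ PR ≤ 446 nmi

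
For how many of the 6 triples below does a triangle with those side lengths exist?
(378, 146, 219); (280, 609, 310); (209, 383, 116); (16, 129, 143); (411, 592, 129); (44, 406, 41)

(146,219,378): 146+219 ≤ 378 → not valid
(280,310,609): 280+310 ≤ 609 → not valid
(116,209,383): 116+209 ≤ 383 → not valid
(16,129,143): 16+129 > 143 → valid
(129,411,592): 129+411 ≤ 592 → not valid
(41,44,406): 41+44 ≤ 406 → not valid
1 of the 6 triples forms a triangle.

1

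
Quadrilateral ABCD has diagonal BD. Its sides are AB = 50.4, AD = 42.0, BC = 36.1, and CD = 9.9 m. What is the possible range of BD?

26.2 < BD < 46.0

From triangle ABD: |50.4 − 42.0| < BD < 50.4 + 42.0, i.e. 8.4 < BD < 92.4.
From triangle CBD: 26.2 < BD < 46.0.
Both must hold, so BD lies in the intersection.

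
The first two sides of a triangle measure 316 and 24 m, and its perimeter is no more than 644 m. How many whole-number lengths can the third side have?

12

Triangle inequality: 292 < x < 340. Perimeter ≤ 644 gives x ≤ 644 − 316 − 24 = 304.
So 292 < x ≤ 304; integers 293 through 304: 12 values.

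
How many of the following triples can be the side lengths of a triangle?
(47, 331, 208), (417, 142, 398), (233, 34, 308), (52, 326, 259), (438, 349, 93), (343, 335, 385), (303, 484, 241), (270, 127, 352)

(47,208,331): 47+208 ≤ 331 → not valid
(142,398,417): 142+398 > 417 → valid
(34,233,308): 34+233 ≤ 308 → not valid
(52,259,326): 52+259 ≤ 326 → not valid
(93,349,438): 93+349 > 438 → valid
(335,343,385): 335+343 > 385 → valid
(241,303,484): 241+303 > 484 → valid
(127,270,352): 127+270 > 352 → valid
5 of the 8 triples form a triangle.

5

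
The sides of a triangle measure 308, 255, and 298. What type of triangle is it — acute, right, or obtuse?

acute

Compare the square of the longest side to the sum of squares of the other two: 255² + 298² = 153829 > 94864 = 308².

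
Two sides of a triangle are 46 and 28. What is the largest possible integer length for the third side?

73

The third side must be strictly less than 46 + 28 = 74.
The largest integer below 74 is 73.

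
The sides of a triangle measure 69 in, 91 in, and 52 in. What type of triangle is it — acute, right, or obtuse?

obtuse

Compare the square of the longest side to the sum of squares of the other two: 52² + 69² = 7465 < 8281 = 91².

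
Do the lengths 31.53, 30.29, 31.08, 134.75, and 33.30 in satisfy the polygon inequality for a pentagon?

No

For a pentagon, each side must be shorter than the sum of the others.
Here the longest side is 134.75, but the remaining 4 sides sum to only 126.20.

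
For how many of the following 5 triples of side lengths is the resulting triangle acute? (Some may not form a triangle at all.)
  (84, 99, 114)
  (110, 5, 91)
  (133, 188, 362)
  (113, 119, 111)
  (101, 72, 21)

2

(84,99,114): 84²+99² = 16857 > 12996 = 114² → acute
(110,5,91): 5+91 ≤ 110, not a triangle
(133,188,362): 133+188 ≤ 362, not a triangle
(113,119,111): 111²+113² = 25090 > 14161 = 119² → acute
(101,72,21): 21+72 ≤ 101, not a triangle
2 of the 5 are acute.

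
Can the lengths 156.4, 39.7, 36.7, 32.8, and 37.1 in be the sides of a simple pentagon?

No

For a pentagon, each side must be shorter than the sum of the others.
Here the longest side is 156.4, but the remaining 4 sides sum to only 146.3.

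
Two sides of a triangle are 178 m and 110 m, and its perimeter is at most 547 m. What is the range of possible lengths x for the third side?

68 < x ≤ 259

Triangle inequality alone gives 68 < x < 288.
The perimeter condition gives x ≤ 547 − 178 − 110 = 259.
Intersecting the two: 68 < x ≤ 259.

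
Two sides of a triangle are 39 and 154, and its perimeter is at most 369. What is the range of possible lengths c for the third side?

115 < c ≤ 176

Triangle inequality alone gives 115 < c < 193.
The perimeter condition gives c ≤ 369 − 39 − 154 = 176.
Intersecting the two: 115 < c ≤ 176.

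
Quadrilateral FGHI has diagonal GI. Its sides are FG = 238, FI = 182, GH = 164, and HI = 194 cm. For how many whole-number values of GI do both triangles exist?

301

From triangle FGI: 56 < GI < 420.
From triangle HGI: 30 < GI < 358.
Intersection: 56 < GI < 358, so integers 57 through 357: 301 values.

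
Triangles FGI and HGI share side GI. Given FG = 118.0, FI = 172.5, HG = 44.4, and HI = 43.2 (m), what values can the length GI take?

From triangle FGI: |118.0 − 172.5| < GI < 118.0 + 172.5, i.e. 54.5 < GI < 290.5.
From triangle HGI: 1.2 < GI < 87.6.
Both must hold, so GI lies in the intersection.

54.5 < GI < 87.6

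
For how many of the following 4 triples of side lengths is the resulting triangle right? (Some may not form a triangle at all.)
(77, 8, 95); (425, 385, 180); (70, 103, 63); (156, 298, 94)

1

(77,8,95): 8+77 ≤ 95, not a triangle
(425,385,180): 180²+385² = 180625 = 425² → right
(70,103,63): 63²+70² = 8869 < 10609 = 103² → obtuse
(156,298,94): 94+156 ≤ 298, not a triangle
1 of the 4 is right.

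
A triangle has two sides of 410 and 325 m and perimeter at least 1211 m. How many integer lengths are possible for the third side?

Triangle inequality: 85 < x < 735. Perimeter ≥ 1211 gives x ≥ 1211 − 410 − 325 = 476.
So 476 ≤ x < 735; integers 476 through 734: 259 values.

259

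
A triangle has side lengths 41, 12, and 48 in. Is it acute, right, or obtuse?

obtuse

Compare the square of the longest side to the sum of squares of the other two: 12² + 41² = 1825 < 2304 = 48².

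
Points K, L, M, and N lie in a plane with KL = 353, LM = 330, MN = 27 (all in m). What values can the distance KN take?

0 ≤ KN ≤ 710 m

The maximum is all hops collinear in one direction: 353 + 330 + 27 = 710.
The longest hop is 353; the others sum to 357. Since 353 ≤ 357, the path can fold back on itself completely, so the minimum distance is 0.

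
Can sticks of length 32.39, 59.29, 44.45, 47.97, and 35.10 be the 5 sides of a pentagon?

Yes

A pentagon exists iff every side is shorter than the sum of the others — equivalently, the longest side is less than the sum of the rest.
Longest side 59.29 < 159.91 (sum of the remaining 4), so yes.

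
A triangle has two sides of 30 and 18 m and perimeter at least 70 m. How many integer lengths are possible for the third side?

26

Triangle inequality: 12 < x < 48. Perimeter ≥ 70 gives x ≥ 70 − 30 − 18 = 22.
So 22 ≤ x < 48; integers 22 through 47: 26 values.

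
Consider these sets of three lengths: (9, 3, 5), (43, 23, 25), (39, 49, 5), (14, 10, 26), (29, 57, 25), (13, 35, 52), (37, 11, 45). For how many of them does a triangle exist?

(3,5,9): 3+5 ≤ 9 → not valid
(23,25,43): 23+25 > 43 → valid
(5,39,49): 5+39 ≤ 49 → not valid
(10,14,26): 10+14 ≤ 26 → not valid
(25,29,57): 25+29 ≤ 57 → not valid
(13,35,52): 13+35 ≤ 52 → not valid
(11,37,45): 11+37 > 45 → valid
2 of the 7 triples form a triangle.

2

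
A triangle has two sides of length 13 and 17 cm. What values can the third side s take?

4 < s < 30 (cm)

By the triangle inequality, s must be less than 13 + 17 = 30 and greater than |13 − 17| = 4.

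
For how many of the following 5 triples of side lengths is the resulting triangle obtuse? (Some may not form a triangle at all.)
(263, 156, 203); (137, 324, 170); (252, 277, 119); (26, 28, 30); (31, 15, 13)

(263,156,203): 156²+203² = 65545 < 69169 = 263² → obtuse
(137,324,170): 137+170 ≤ 324, not a triangle
(252,277,119): 119²+252² = 77665 > 76729 = 277² → acute
(26,28,30): 26²+28² = 1460 > 900 = 30² → acute
(31,15,13): 13+15 ≤ 31, not a triangle
1 of the 5 is obtuse.

1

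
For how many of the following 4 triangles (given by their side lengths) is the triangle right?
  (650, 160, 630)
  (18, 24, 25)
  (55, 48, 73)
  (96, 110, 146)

(650,160,630): 160²+630² = 422500 = 650² → right
(18,24,25): 18²+24² = 900 > 625 = 25² → acute
(55,48,73): 48²+55² = 5329 = 73² → right
(96,110,146): 96²+110² = 21316 = 146² → right
3 of the 4 are right.

3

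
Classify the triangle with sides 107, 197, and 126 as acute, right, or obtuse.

obtuse

Compare the square of the longest side to the sum of squares of the other two: 107² + 126² = 27325 < 38809 = 197².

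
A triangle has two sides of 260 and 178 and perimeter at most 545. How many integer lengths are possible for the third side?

25

Triangle inequality: 82 < x < 438. Perimeter ≤ 545 gives x ≤ 545 − 260 − 178 = 107.
So 82 < x ≤ 107; integers 83 through 107: 25 values.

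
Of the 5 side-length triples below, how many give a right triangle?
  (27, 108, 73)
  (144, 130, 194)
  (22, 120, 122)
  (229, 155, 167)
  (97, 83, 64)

(27,108,73): 27+73 ≤ 108, not a triangle
(144,130,194): 130²+144² = 37636 = 194² → right
(22,120,122): 22²+120² = 14884 = 122² → right
(229,155,167): 155²+167² = 51914 < 52441 = 229² → obtuse
(97,83,64): 64²+83² = 10985 > 9409 = 97² → acute
2 of the 5 are right.

2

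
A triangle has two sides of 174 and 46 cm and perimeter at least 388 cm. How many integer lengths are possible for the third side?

52

Triangle inequality: 128 < x < 220. Perimeter ≥ 388 gives x ≥ 388 − 174 − 46 = 168.
So 168 ≤ x < 220; integers 168 through 219: 52 values.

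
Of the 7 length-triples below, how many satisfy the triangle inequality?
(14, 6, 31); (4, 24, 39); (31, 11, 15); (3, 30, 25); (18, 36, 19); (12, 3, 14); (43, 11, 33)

3

(6,14,31): 6+14 ≤ 31 → not valid
(4,24,39): 4+24 ≤ 39 → not valid
(11,15,31): 11+15 ≤ 31 → not valid
(3,25,30): 3+25 ≤ 30 → not valid
(18,19,36): 18+19 > 36 → valid
(3,12,14): 3+12 > 14 → valid
(11,33,43): 11+33 > 43 → valid
3 of the 7 triples form a triangle.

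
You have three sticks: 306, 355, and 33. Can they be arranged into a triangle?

No

The longest side is 355, but the other two sum to only 339.
339 < 355, so the triangle inequality fails.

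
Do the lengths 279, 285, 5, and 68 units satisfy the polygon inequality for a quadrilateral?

A quadrilateral exists iff every side is shorter than the sum of the others — equivalently, the longest side is less than the sum of the rest.
Longest side 285 < 352 (sum of the remaining 3), so yes.

Yes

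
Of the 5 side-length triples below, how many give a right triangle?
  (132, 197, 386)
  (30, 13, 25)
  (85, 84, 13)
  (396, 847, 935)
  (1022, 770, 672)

(132,197,386): 132+197 ≤ 386, not a triangle
(30,13,25): 13²+25² = 794 < 900 = 30² → obtuse
(85,84,13): 13²+84² = 7225 = 85² → right
(396,847,935): 396²+847² = 874225 = 935² → right
(1022,770,672): 672²+770² = 1044484 = 1022² → right
3 of the 5 are right.

3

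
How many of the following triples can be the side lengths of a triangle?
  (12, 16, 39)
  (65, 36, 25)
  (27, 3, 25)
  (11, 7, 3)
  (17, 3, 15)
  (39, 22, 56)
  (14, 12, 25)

4

(12,16,39): 12+16 ≤ 39 → not valid
(25,36,65): 25+36 ≤ 65 → not valid
(3,25,27): 3+25 > 27 → valid
(3,7,11): 3+7 ≤ 11 → not valid
(3,15,17): 3+15 > 17 → valid
(22,39,56): 22+39 > 56 → valid
(12,14,25): 12+14 > 25 → valid
4 of the 7 triples form a triangle.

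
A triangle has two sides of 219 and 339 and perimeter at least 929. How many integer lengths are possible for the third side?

187

Triangle inequality: 120 < x < 558. Perimeter ≥ 929 gives x ≥ 929 − 219 − 339 = 371.
So 371 ≤ x < 558; integers 371 through 557: 187 values.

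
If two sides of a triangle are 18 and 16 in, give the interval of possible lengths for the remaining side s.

2 < s < 34 (in)

By the triangle inequality, s must be less than 18 + 16 = 34 and greater than |18 − 16| = 2.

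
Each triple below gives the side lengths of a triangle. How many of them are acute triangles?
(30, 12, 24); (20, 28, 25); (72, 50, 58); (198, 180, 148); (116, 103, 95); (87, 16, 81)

(30,12,24): 12²+24² = 720 < 900 = 30² → obtuse
(20,28,25): 20²+25² = 1025 > 784 = 28² → acute
(72,50,58): 50²+58² = 5864 > 5184 = 72² → acute
(198,180,148): 148²+180² = 54304 > 39204 = 198² → acute
(116,103,95): 95²+103² = 19634 > 13456 = 116² → acute
(87,16,81): 16²+81² = 6817 < 7569 = 87² → obtuse
4 of the 6 are acute.

4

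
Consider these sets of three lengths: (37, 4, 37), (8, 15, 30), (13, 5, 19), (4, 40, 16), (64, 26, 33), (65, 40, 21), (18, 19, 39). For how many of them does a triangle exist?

(4,37,37): 4+37 > 37 → valid
(8,15,30): 8+15 ≤ 30 → not valid
(5,13,19): 5+13 ≤ 19 → not valid
(4,16,40): 4+16 ≤ 40 → not valid
(26,33,64): 26+33 ≤ 64 → not valid
(21,40,65): 21+40 ≤ 65 → not valid
(18,19,39): 18+19 ≤ 39 → not valid
1 of the 7 triples forms a triangle.

1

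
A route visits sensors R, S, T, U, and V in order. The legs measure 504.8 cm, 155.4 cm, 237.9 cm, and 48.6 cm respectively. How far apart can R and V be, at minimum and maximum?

The maximum is all hops collinear in one direction: 504.8 + 155.4 + 237.9 + 48.6 = 946.7.
The longest hop is 504.8; the others sum to 441.9. Folding the others back against it leaves at least 504.8 − 441.9 = 62.9.

62.9 ≤ RV ≤ 946.7 cm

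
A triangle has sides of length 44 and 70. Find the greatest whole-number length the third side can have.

The third side must be strictly less than 44 + 70 = 114.
The largest integer below 114 is 113.

113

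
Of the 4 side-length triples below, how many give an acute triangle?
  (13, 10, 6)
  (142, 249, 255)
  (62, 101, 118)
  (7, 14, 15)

(13,10,6): 6²+10² = 136 < 169 = 13² → obtuse
(142,249,255): 142²+249² = 82165 > 65025 = 255² → acute
(62,101,118): 62²+101² = 14045 > 13924 = 118² → acute
(7,14,15): 7²+14² = 245 > 225 = 15² → acute
3 of the 4 are acute.

3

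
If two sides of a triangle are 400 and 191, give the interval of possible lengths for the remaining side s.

By the triangle inequality, s must be less than 400 + 191 = 591 and greater than |400 − 191| = 209.

209 < s < 591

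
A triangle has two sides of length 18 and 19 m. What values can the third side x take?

By the triangle inequality, x must be less than 18 + 19 = 37 and greater than |18 − 19| = 1.

1 < x < 37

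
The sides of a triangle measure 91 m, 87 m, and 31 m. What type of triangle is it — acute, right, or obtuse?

acute

Compare the square of the longest side to the sum of squares of the other two: 31² + 87² = 8530 > 8281 = 91².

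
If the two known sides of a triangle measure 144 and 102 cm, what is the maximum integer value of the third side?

245

The third side must be strictly less than 144 + 102 = 246.
The largest integer below 246 is 245.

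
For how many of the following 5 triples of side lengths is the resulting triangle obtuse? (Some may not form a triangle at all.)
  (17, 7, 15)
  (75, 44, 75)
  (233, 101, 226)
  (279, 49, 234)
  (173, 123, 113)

3

(17,7,15): 7²+15² = 274 < 289 = 17² → obtuse
(75,44,75): 44²+75² = 7561 > 5625 = 75² → acute
(233,101,226): 101²+226² = 61277 > 54289 = 233² → acute
(279,49,234): 49²+234² = 57157 < 77841 = 279² → obtuse
(173,123,113): 113²+123² = 27898 < 29929 = 173² → obtuse
3 of the 5 are obtuse.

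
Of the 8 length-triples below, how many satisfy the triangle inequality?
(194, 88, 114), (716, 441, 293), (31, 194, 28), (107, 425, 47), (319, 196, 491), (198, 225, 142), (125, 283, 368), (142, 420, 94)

5

(88,114,194): 88+114 > 194 → valid
(293,441,716): 293+441 > 716 → valid
(28,31,194): 28+31 ≤ 194 → not valid
(47,107,425): 47+107 ≤ 425 → not valid
(196,319,491): 196+319 > 491 → valid
(142,198,225): 142+198 > 225 → valid
(125,283,368): 125+283 > 368 → valid
(94,142,420): 94+142 ≤ 420 → not valid
5 of the 8 triples form a triangle.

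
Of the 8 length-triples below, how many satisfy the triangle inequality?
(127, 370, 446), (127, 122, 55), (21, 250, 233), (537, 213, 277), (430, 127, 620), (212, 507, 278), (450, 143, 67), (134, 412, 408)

4

(127,370,446): 127+370 > 446 → valid
(55,122,127): 55+122 > 127 → valid
(21,233,250): 21+233 > 250 → valid
(213,277,537): 213+277 ≤ 537 → not valid
(127,430,620): 127+430 ≤ 620 → not valid
(212,278,507): 212+278 ≤ 507 → not valid
(67,143,450): 67+143 ≤ 450 → not valid
(134,408,412): 134+408 > 412 → valid
4 of the 8 triples form a triangle.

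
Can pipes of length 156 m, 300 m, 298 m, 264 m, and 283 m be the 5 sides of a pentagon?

Yes

A pentagon exists iff every side is shorter than the sum of the others — equivalently, the longest side is less than the sum of the rest.
Longest side 300 < 1001 (sum of the remaining 4), so yes.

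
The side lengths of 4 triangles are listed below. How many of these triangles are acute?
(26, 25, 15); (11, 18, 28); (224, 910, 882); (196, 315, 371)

1

(26,25,15): 15²+25² = 850 > 676 = 26² → acute
(11,18,28): 11²+18² = 445 < 784 = 28² → obtuse
(224,910,882): 224²+882² = 828100 = 910² → right
(196,315,371): 196²+315² = 137641 = 371² → right
1 of the 4 is acute.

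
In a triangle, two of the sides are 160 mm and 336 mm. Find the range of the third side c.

By the triangle inequality, c must be less than 160 + 336 = 496 and greater than |160 − 336| = 176.

176 < c < 496 (mm)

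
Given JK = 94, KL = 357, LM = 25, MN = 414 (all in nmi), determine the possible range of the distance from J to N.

0 ≤ JN ≤ 890 nmi

The maximum is all hops collinear in one direction: 94 + 357 + 25 + 414 = 890.
The longest hop is 414; the others sum to 476. Since 414 ≤ 476, the path can fold back on itself completely, so the minimum distance is 0.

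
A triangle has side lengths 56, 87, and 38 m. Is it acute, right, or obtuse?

Compare the square of the longest side to the sum of squares of the other two: 38² + 56² = 4580 < 7569 = 87².

obtuse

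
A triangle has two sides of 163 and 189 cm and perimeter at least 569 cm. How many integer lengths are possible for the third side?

Triangle inequality: 26 < x < 352. Perimeter ≥ 569 gives x ≥ 569 − 163 − 189 = 217.
So 217 ≤ x < 352; integers 217 through 351: 135 values.

135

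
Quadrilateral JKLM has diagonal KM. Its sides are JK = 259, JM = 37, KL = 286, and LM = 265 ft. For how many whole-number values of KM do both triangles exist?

From triangle JKM: 222 < KM < 296.
From triangle LKM: 21 < KM < 551.
Intersection: 222 < KM < 296, so integers 223 through 295: 73 values.

73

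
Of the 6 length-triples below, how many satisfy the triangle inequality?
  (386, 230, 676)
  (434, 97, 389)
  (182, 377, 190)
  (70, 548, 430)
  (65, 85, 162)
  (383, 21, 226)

(230,386,676): 230+386 ≤ 676 → not valid
(97,389,434): 97+389 > 434 → valid
(182,190,377): 182+190 ≤ 377 → not valid
(70,430,548): 70+430 ≤ 548 → not valid
(65,85,162): 65+85 ≤ 162 → not valid
(21,226,383): 21+226 ≤ 383 → not valid
1 of the 6 triples forms a triangle.

1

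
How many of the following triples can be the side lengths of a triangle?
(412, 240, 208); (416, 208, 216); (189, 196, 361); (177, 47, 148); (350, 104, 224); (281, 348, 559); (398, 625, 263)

6

(208,240,412): 208+240 > 412 → valid
(208,216,416): 208+216 > 416 → valid
(189,196,361): 189+196 > 361 → valid
(47,148,177): 47+148 > 177 → valid
(104,224,350): 104+224 ≤ 350 → not valid
(281,348,559): 281+348 > 559 → valid
(263,398,625): 263+398 > 625 → valid
6 of the 7 triples form a triangle.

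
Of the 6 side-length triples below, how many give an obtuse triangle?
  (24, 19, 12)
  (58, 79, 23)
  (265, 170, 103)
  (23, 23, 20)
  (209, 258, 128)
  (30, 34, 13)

(24,19,12): 12²+19² = 505 < 576 = 24² → obtuse
(58,79,23): 23²+58² = 3893 < 6241 = 79² → obtuse
(265,170,103): 103²+170² = 39509 < 70225 = 265² → obtuse
(23,23,20): 20²+23² = 929 > 529 = 23² → acute
(209,258,128): 128²+209² = 60065 < 66564 = 258² → obtuse
(30,34,13): 13²+30² = 1069 < 1156 = 34² → obtuse
5 of the 6 are obtuse.

5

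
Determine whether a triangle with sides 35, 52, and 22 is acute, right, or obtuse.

obtuse

Compare the square of the longest side to the sum of squares of the other two: 22² + 35² = 1709 < 2704 = 52².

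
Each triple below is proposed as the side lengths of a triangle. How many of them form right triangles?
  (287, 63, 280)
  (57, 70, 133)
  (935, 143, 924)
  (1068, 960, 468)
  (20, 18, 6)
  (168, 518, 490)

4

(287,63,280): 63²+280² = 82369 = 287² → right
(57,70,133): 57+70 ≤ 133, not a triangle
(935,143,924): 143²+924² = 874225 = 935² → right
(1068,960,468): 468²+960² = 1140624 = 1068² → right
(20,18,6): 6²+18² = 360 < 400 = 20² → obtuse
(168,518,490): 168²+490² = 268324 = 518² → right
4 of the 6 are right.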